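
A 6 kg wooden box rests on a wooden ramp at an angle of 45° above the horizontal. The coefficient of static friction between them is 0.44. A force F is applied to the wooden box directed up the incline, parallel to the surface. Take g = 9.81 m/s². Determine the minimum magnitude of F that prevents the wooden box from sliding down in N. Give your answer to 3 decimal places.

23.307 N

The normal force is N = mg cos 45° = 41.620 N. With F at its minimum the wooden box is on the verge of sliding down, so static friction is at its maximum μ_s N = 0.44 × 41.620 = 18.313 N and acts up the slope.
Equilibrium along the incline: F + μ_s N = mg sin 45°, so F = 41.620 − 18.313 = 23.307 N.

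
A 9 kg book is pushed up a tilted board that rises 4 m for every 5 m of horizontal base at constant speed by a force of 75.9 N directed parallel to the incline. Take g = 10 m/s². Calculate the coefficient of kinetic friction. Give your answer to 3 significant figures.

0.280

At constant speed ΣF = 0 along the incline. The applied 75.9 N acts up the slope; the weight component mg sin 38.66° = 56.223 N and kinetic friction μN both act down the slope.
So 75.9 = 56.223 + μ × 70.278, giving μ = (75.9 − 56.223) / 70.278 = 0.2800.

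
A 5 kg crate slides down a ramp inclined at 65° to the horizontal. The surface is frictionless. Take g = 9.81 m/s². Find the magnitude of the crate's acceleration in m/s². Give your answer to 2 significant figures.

Resolving the weight along the incline: the component pulling the crate down the slope is mg sin 65° = 5 × 9.81 × 0.9063 = 44.454 N, and the normal force is N = mg cos 65° = 5 × 9.81 × 0.4226 = 20.729 N.
With no friction the net force along the incline is 44.454 N, so a = g sin 65° = 44.454 / 5 = 8.8908 m/s².

8.9 m/s²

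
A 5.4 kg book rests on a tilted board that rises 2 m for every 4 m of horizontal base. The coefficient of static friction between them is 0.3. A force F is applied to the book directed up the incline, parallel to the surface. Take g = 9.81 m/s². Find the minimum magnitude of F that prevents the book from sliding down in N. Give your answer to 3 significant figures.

The normal force is N = mg cos 26.57° = 47.381 N. With F at its minimum the book is on the verge of sliding down, so static friction is at its maximum μ_s N = 0.3 × 47.381 = 14.214 N and acts up the slope.
Equilibrium along the incline: F + μ_s N = mg sin 26.57°, so F = 23.691 − 14.214 = 9.477 N.

9.48 N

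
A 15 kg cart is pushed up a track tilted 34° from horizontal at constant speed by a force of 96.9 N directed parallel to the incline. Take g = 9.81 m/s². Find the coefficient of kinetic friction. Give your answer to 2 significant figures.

0.12

At constant speed ΣF = 0 along the incline. The applied 96.9 N acts up the slope; the weight component mg sin 34° = 82.285 N and kinetic friction μN both act down the slope.
So 96.9 = 82.285 + μ × 121.993, giving μ = (96.9 − 82.285) / 121.993 = 0.1198.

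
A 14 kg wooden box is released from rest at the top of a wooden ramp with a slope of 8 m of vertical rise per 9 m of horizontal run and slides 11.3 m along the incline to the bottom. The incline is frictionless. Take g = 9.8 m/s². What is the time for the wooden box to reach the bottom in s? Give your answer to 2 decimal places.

The weight component along the incline is mg sin 41.63° = 91.151 N and the normal force is N = mg cos 41.63° = 102.545 N.
With no friction, a = g sin 41.63° = 6.5108 m/s².
Starting from rest, L = ½at², so t = √(2L/a) = √(2 × 11.3 / 6.5108) = 1.8631 s.

1.86 s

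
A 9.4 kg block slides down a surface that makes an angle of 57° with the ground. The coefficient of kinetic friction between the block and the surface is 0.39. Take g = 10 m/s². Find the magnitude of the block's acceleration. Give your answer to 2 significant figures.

Resolving the weight along the incline: the component pulling the block down the slope is mg sin 57° = 9.4 × 10 × 0.8387 = 78.838 N, and the normal force is N = mg cos 57° = 9.4 × 10 × 0.5446 = 51.192 N.
Kinetic friction acts up the slope with magnitude f = μN = 0.39 × 51.192 = 19.965 N.
Net force along the incline is 78.838 − 19.965 = 58.873 N, so a = 58.873 / 9.4 = 6.2631 m/s².

6.3 m/s²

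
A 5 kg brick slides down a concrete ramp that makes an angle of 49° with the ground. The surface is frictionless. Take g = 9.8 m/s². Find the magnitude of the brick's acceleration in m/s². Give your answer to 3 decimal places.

Resolving the weight along the incline: the component pulling the brick down the slope is mg sin 49° = 5 × 9.8 × 0.7547 = 36.980 N, and the normal force is N = mg cos 49° = 5 × 9.8 × 0.6561 = 32.149 N.
With no friction the net force along the incline is 36.980 N, so a = g sin 49° = 36.980 / 5 = 7.3960 m/s².

7.396 m/s²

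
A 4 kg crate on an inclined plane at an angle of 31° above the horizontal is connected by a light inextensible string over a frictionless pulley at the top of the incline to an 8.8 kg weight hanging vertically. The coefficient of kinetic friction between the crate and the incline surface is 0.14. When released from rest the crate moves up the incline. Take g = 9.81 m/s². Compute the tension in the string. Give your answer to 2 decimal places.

For the crate on the incline: the weight component along the slope is m₁g sin 31° = 4 × 9.81 × 0.5150 = 20.209 N and the normal force is N = m₁g cos 31° = 33.635 N.
Kinetic friction opposes the crate's motion up the incline: f = μN = 0.14 × 33.635 = 4.709 N acting down the slope.
Newton's second law for the crate (up-slope positive): T − 20.209 − 4.709 = 4 a. For the hanging weight (downward positive): 8.8 × 9.81 − T = 8.8 a.
Adding the two equations eliminates T: 61.410 = 12.8 a, so a = 4.7977 m/s².
Then from the hanging weight's equation, T = 8.8 × (9.81 − 4.7977) = 44.108 N.

44.11 N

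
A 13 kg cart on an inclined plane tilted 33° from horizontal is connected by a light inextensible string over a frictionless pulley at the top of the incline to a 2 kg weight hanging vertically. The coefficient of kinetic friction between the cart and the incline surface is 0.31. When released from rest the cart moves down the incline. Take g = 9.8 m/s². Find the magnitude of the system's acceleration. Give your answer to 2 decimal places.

1.11 m/s²

For the cart on the incline: the weight component along the slope is m₁g sin 33° = 13 × 9.8 × 0.5446 = 69.382 N and the normal force is N = m₁g cos 33° = 106.847 N.
Kinetic friction opposes the cart's motion down the incline: f = μN = 0.31 × 106.847 = 33.123 N acting up the slope.
Newton's second law for the cart (down-slope positive): 69.382 − 33.123 − T = 13 a. For the hanging weight (upward positive): T − 2 × 9.8 = 2 a.
Adding the two equations eliminates T: 16.659 = 15 a, so a = 1.1106 m/s².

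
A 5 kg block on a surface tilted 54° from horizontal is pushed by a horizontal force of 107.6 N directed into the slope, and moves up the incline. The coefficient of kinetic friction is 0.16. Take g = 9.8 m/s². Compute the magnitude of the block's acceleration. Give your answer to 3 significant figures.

The horizontal push has components F cos 54° = 107.6 × 0.5878 = 63.247 N up the incline and F sin 54° = 107.6 × 0.8090 = 87.048 N pressing into the surface.
The normal force is therefore N = mg cos 54° + F sin 54° = 28.802 + 87.048 = 115.850 N, and kinetic friction down the slope is μN = 0.16 × 115.850 = 18.536 N.
Along the incline: F cos 54° − mg sin 54° − μN = ma, so 63.247 − 39.641 − 18.536 = 5 a, giving a = 1.0140 m/s².

1.01 m/s²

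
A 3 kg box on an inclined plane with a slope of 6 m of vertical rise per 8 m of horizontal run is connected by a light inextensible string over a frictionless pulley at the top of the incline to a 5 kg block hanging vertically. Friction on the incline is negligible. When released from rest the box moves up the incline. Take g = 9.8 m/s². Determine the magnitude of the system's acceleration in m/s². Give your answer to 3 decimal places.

3.920 m/s²

For the box on the incline: the weight component along the slope is m₁g sin 36.87° = 3 × 9.8 × 0.6000 = 17.640 N and the normal force is N = m₁g cos 36.87° = 23.520 N.
Newton's second law for the box (up-slope positive): T − 17.640 = 3 a. For the hanging block (downward positive): 5 × 9.8 − T = 5 a.
Adding the two equations eliminates T: 31.360 = 8 a, so a = 3.9200 m/s².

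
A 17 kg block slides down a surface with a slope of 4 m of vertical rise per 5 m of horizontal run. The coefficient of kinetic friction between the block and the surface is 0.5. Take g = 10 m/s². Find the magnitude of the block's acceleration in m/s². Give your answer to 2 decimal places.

Resolving the weight along the incline: the component pulling the block down the slope is mg sin 38.66° = 17 × 10 × 0.6247 = 106.199 N, and the normal force is N = mg cos 38.66° = 17 × 10 × 0.7809 = 132.753 N.
Kinetic friction acts up the slope with magnitude f = μN = 0.5 × 132.753 = 66.376 N.
Net force along the incline is 106.199 − 66.376 = 39.823 N, so a = 39.823 / 17 = 2.3425 m/s².

2.34 m/s²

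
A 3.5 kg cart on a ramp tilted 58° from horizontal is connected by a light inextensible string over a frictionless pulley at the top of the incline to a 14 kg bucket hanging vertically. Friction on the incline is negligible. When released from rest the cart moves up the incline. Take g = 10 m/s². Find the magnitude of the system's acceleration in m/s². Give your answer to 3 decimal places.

For the cart on the incline: the weight component along the slope is m₁g sin 58° = 3.5 × 10 × 0.8480 = 29.680 N and the normal force is N = m₁g cos 58° = 18.547 N.
Newton's second law for the cart (up-slope positive): T − 29.680 = 3.5 a. For the hanging bucket (downward positive): 14 × 10 − T = 14 a.
Adding the two equations eliminates T: 110.320 = 17.5 a, so a = 6.3040 m/s².

6.304 m/s²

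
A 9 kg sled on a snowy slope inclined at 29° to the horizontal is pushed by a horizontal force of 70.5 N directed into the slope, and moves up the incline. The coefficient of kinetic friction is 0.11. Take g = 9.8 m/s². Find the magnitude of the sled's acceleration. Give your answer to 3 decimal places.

0.739 m/s²

The horizontal push has components F cos 29° = 70.5 × 0.8746 = 61.659 N up the incline and F sin 29° = 70.5 × 0.4848 = 34.178 N pressing into the surface.
The normal force is therefore N = mg cos 29° + F sin 29° = 77.140 + 34.178 = 111.318 N, and kinetic friction down the slope is μN = 0.11 × 111.318 = 12.245 N.
Along the incline: F cos 29° − mg sin 29° − μN = ma, so 61.659 − 42.759 − 12.245 = 9 a, giving a = 0.7394 m/s².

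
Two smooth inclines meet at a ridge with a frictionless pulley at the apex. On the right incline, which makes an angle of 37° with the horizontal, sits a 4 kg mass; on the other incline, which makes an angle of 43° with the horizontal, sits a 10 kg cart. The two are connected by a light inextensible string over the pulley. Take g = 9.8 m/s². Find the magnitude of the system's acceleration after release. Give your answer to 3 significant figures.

3.09 m/s²

Resolve each weight along its own incline: the 4 kg mass has component 4 × 9.8 × sin 37° = 23.591 N down its slope, and the 10 kg mass has 10 × 9.8 × sin 43° = 66.836 N down its slope.
The 10 kg side's 66.836 N exceeds the other side's 23.591 N, so that mass slides down and the 4 kg mass slides up. Taking that direction as positive, Newton's second law for the whole system gives 66.836 − 23.591 = (4 + 10) a, so a = 43.245 / 14 = 3.0889 m/s².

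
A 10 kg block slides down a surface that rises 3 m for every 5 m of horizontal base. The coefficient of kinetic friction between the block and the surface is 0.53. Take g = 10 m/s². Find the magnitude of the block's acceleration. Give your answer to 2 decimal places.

Resolving the weight along the incline: the component pulling the block down the slope is mg sin 30.96° = 10 × 10 × 0.5145 = 51.450 N, and the normal force is N = mg cos 30.96° = 10 × 10 × 0.8575 = 85.750 N.
Kinetic friction acts up the slope with magnitude f = μN = 0.53 × 85.750 = 45.448 N.
Net force along the incline is 51.450 − 45.448 = 6.002 N, so a = 6.002 / 10 = 0.6002 m/s².

0.60 m/s²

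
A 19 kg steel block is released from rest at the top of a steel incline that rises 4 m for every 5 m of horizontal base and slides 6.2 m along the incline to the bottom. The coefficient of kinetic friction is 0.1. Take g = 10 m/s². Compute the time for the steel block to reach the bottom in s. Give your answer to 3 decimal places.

1.506 s

The weight component along the incline is mg sin 38.66° = 118.692 N and the normal force is N = mg cos 38.66° = 148.365 N.
Friction up the slope is f = μN = 0.1 × 148.365 = 14.837 N, so the net downslope force is 118.692 − 14.837 = 103.855 N and a = 103.855 / 19 = 5.4661 m/s².
Starting from rest, L = ½at², so t = √(2L/a) = √(2 × 6.2 / 5.4661) = 1.5062 s.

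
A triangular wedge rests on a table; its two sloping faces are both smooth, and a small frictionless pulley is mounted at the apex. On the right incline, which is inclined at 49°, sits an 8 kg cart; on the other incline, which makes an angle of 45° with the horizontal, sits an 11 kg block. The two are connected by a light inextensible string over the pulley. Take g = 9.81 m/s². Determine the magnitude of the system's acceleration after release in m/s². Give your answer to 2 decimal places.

Resolve each weight along its own incline: the 8 kg mass has component 8 × 9.81 × sin 49° = 59.230 N down its slope, and the 11 kg mass has 11 × 9.81 × sin 45° = 76.304 N down its slope.
The 11 kg side's 76.304 N exceeds the other side's 59.230 N, so that mass slides down and the 8 kg mass slides up. Taking that direction as positive, Newton's second law for the whole system gives 76.304 − 59.230 = (8 + 11) a, so a = 17.074 / 19 = 0.8986 m/s².

0.90 m/s²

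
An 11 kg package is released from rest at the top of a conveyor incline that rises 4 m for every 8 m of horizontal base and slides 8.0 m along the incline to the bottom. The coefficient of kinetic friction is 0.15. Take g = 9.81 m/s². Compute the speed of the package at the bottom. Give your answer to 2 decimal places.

The weight component along the incline is mg sin 26.57° = 48.259 N and the normal force is N = mg cos 26.57° = 96.518 N.
Friction up the slope is f = μN = 0.15 × 96.518 = 14.478 N, so the net downslope force is 48.259 − 14.478 = 33.781 N and a = 33.781 / 11 = 3.0710 m/s².
Starting from rest over a distance of 8.0 m, v² = 2aL = 2 × 3.0710 × 8.0 = 49.1360, so v = 7.0097 m/s.

7.01 m/s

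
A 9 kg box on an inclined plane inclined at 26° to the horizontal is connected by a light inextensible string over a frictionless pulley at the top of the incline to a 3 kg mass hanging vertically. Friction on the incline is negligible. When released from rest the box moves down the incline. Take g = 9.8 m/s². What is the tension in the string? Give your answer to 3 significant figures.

31.7 N

For the box on the incline: the weight component along the slope is m₁g sin 26° = 9 × 9.8 × 0.4384 = 38.667 N and the normal force is N = m₁g cos 26° = 79.274 N.
Newton's second law for the box (down-slope positive): 38.667 − T = 9 a. For the hanging mass (upward positive): T − 3 × 9.8 = 3 a.
Adding the two equations eliminates T: 9.267 = 12 a, so a = 0.7722 m/s².
Then from the hanging mass's equation, T = 3 × (9.8 + 0.7722) = 31.717 N.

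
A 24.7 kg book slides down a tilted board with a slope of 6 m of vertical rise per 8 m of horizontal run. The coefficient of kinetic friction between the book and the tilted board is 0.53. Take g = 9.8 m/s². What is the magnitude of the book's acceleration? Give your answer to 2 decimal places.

Resolving the weight along the incline: the component pulling the book down the slope is mg sin 36.87° = 24.7 × 9.8 × 0.6000 = 145.236 N, and the normal force is N = mg cos 36.87° = 24.7 × 9.8 × 0.8000 = 193.648 N.
Kinetic friction acts up the slope with magnitude f = μN = 0.53 × 193.648 = 102.633 N.
Net force along the incline is 145.236 − 102.633 = 42.603 N, so a = 42.603 / 24.7 = 1.7248 m/s².

1.72 m/s²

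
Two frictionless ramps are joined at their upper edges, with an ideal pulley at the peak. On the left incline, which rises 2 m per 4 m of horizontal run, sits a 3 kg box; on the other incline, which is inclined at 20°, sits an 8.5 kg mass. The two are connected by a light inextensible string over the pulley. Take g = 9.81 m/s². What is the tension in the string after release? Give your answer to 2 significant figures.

17 N

Resolve each weight along its own incline: the 3 kg mass has component 3 × 9.81 × sin 26.57° = 13.161 N down its slope, and the 8.5 kg mass has 8.5 × 9.81 × sin 20° = 28.519 N down its slope.
The 8.5 kg side's 28.519 N exceeds the other side's 13.161 N, so that mass slides down and the 3 kg mass slides up. Taking that direction as positive, Newton's second law for the whole system gives 28.519 − 13.161 = (3 + 8.5) a, so a = 15.358 / 11.5 = 1.3355 m/s².
For the 3 kg mass (up-slope positive): T − 13.161 = 3 × 1.3355, so T = 17.168 N.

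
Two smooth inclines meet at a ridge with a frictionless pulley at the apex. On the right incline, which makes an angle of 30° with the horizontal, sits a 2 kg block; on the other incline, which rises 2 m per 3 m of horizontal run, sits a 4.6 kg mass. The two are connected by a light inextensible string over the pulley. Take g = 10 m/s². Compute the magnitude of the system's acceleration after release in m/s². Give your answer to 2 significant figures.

2.4 m/s²

Resolve each weight along its own incline: the 2 kg mass has component 2 × 10 × sin 30° = 10.000 N down its slope, and the 4.6 kg mass has 4.6 × 10 × sin 33.69° = 25.516 N down its slope.
The 4.6 kg side's 25.516 N exceeds the other side's 10.000 N, so that mass slides down and the 2 kg mass slides up. Taking that direction as positive, Newton's second law for the whole system gives 25.516 − 10.000 = (2 + 4.6) a, so a = 15.516 / 6.6 = 2.3509 m/s².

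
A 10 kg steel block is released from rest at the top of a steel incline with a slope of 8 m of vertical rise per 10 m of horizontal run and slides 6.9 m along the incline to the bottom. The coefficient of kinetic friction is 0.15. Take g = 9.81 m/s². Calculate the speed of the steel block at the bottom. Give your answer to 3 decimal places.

The weight component along the incline is mg sin 38.66° = 61.283 N and the normal force is N = mg cos 38.66° = 76.603 N.
Friction up the slope is f = μN = 0.15 × 76.603 = 11.490 N, so the net downslope force is 61.283 − 11.490 = 49.793 N and a = 49.793 / 10 = 4.9793 m/s².
Starting from rest over a distance of 6.9 m, v² = 2aL = 2 × 4.9793 × 6.9 = 68.7143, so v = 8.2894 m/s.

8.289 m/s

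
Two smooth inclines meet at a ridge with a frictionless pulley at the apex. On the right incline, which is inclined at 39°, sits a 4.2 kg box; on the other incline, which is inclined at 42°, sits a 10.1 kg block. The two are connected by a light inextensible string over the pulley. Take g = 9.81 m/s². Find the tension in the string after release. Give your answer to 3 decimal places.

37.786 N

Resolve each weight along its own incline: the 4.2 kg mass has component 4.2 × 9.81 × sin 39° = 25.929 N down its slope, and the 10.1 kg mass has 10.1 × 9.81 × sin 42° = 66.298 N down its slope.
The 10.1 kg side's 66.298 N exceeds the other side's 25.929 N, so that mass slides down and the 4.2 kg mass slides up. Taking that direction as positive, Newton's second law for the whole system gives 66.298 − 25.929 = (4.2 + 10.1) a, so a = 40.369 / 14.3 = 2.8230 m/s².
For the 4.2 kg mass (up-slope positive): T − 25.929 = 4.2 × 2.8230, so T = 37.786 N.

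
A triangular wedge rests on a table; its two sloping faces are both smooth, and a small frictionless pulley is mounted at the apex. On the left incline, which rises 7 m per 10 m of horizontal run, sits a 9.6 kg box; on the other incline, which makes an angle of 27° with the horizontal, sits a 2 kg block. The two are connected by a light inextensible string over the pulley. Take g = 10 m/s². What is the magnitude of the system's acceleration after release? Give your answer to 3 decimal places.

Resolve each weight along its own incline: the 9.6 kg mass has component 9.6 × 10 × sin 34.99° = 55.052 N down its slope, and the 2 kg mass has 2 × 10 × sin 27° = 9.080 N down its slope.
The 9.6 kg side's 55.052 N exceeds the other side's 9.080 N, so that mass slides down and the 2 kg mass slides up. Taking that direction as positive, Newton's second law for the whole system gives 55.052 − 9.080 = (9.6 + 2) a, so a = 45.972 / 11.6 = 3.9631 m/s².

3.963 m/s²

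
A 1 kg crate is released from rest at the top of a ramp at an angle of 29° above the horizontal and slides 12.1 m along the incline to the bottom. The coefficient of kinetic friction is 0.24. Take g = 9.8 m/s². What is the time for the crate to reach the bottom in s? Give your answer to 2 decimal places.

3.00 s

The weight component along the incline is mg sin 29° = 4.751 N and the normal force is N = mg cos 29° = 8.571 N.
Friction up the slope is f = μN = 0.24 × 8.571 = 2.057 N, so the net downslope force is 4.751 − 2.057 = 2.694 N and a = 2.694 / 1 = 2.6940 m/s².
Starting from rest, L = ½at², so t = √(2L/a) = √(2 × 12.1 / 2.6940) = 2.9972 s.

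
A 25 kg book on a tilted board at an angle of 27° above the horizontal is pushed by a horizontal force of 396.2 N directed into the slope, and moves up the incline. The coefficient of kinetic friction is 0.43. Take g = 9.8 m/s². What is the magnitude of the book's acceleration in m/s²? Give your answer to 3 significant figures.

2.82 m/s²

The horizontal push has components F cos 27° = 396.2 × 0.8910 = 353.014 N up the incline and F sin 27° = 396.2 × 0.4540 = 179.875 N pressing into the surface.
The normal force is therefore N = mg cos 27° + F sin 27° = 218.295 + 179.875 = 398.170 N, and kinetic friction down the slope is μN = 0.43 × 398.170 = 171.213 N.
Along the incline: F cos 27° − mg sin 27° − μN = ma, so 353.014 − 111.230 − 171.213 = 25 a, giving a = 2.8228 m/s².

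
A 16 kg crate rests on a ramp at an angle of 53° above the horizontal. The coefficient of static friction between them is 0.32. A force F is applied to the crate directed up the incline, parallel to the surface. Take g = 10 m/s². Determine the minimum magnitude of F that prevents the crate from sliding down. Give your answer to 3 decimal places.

The normal force is N = mg cos 53° = 96.290 N. With F at its minimum the crate is on the verge of sliding down, so static friction is at its maximum μ_s N = 0.32 × 96.290 = 30.813 N and acts up the slope.
Equilibrium along the incline: F + μ_s N = mg sin 53°, so F = 127.782 − 30.813 = 96.969 N.

96.969 N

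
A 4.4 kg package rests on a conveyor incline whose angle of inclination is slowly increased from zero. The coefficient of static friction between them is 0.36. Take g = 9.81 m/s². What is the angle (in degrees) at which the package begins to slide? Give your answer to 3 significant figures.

19.8°

At the threshold of sliding, static friction is at its maximum μ_s N and exactly balances the weight component along the incline: mg sin θ = μ_s mg cos θ.
Hence tan θ = μ_s = 0.36, so θ = arctan(0.36) = 19.7989°.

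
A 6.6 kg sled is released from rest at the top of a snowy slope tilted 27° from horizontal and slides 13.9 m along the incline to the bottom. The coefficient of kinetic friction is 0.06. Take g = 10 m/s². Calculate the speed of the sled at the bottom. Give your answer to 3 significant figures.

10.6 m/s

The weight component along the incline is mg sin 27° = 29.963 N and the normal force is N = mg cos 27° = 58.806 N.
Friction up the slope is f = μN = 0.06 × 58.806 = 3.528 N, so the net downslope force is 29.963 − 3.528 = 26.435 N and a = 26.435 / 6.6 = 4.0053 m/s².
Starting from rest over a distance of 13.9 m, v² = 2aL = 2 × 4.0053 × 13.9 = 111.3473, so v = 10.5521 m/s.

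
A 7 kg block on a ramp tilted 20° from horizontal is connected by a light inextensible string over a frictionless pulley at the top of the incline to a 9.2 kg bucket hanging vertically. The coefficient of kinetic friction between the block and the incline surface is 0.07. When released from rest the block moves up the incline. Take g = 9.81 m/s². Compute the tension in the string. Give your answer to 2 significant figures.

For the block on the incline: the weight component along the slope is m₁g sin 20° = 7 × 9.81 × 0.3420 = 23.485 N and the normal force is N = m₁g cos 20° = 64.529 N.
Kinetic friction opposes the block's motion up the incline: f = μN = 0.07 × 64.529 = 4.517 N acting down the slope.
Newton's second law for the block (up-slope positive): T − 23.485 − 4.517 = 7 a. For the hanging bucket (downward positive): 9.2 × 9.81 − T = 9.2 a.
Adding the two equations eliminates T: 62.250 = 16.2 a, so a = 3.8426 m/s².
Then from the hanging bucket's equation, T = 9.2 × (9.81 − 3.8426) = 54.900 N.

55 N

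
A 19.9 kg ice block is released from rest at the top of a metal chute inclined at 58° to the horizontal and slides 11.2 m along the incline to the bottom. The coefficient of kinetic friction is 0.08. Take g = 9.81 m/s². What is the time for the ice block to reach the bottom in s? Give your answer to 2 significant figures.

1.7 s

The weight component along the incline is mg sin 58° = 165.555 N and the normal force is N = mg cos 58° = 103.450 N.
Friction up the slope is f = μN = 0.08 × 103.450 = 8.276 N, so the net downslope force is 165.555 − 8.276 = 157.279 N and a = 157.279 / 19.9 = 7.9035 m/s².
Starting from rest, L = ½at², so t = √(2L/a) = √(2 × 11.2 / 7.9035) = 1.6835 s.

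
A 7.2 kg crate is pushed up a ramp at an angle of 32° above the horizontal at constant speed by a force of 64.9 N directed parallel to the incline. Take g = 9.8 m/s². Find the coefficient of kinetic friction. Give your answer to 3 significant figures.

At constant speed ΣF = 0 along the incline. The applied 64.9 N acts up the slope; the weight component mg sin 32° = 37.391 N and kinetic friction μN both act down the slope.
So 64.9 = 37.391 + μ × 59.838, giving μ = (64.9 − 37.391) / 59.838 = 0.4597.

0.460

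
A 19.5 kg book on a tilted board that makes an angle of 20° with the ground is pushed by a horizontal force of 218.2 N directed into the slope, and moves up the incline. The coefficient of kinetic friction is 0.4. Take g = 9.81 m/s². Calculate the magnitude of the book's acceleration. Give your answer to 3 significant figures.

The horizontal push has components F cos 20° = 218.2 × 0.9397 = 205.043 N up the incline and F sin 20° = 218.2 × 0.3420 = 74.624 N pressing into the surface.
The normal force is therefore N = mg cos 20° + F sin 20° = 179.760 + 74.624 = 254.384 N, and kinetic friction down the slope is μN = 0.4 × 254.384 = 101.754 N.
Along the incline: F cos 20° − mg sin 20° − μN = ma, so 205.043 − 65.423 − 101.754 = 19.5 a, giving a = 1.9418 m/s².

1.94 m/s²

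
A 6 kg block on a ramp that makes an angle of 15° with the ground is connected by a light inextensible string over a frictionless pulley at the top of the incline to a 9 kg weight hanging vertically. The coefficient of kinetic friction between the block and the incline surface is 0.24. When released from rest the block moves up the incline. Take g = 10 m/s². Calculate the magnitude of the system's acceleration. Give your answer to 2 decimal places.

For the block on the incline: the weight component along the slope is m₁g sin 15° = 6 × 10 × 0.2588 = 15.528 N and the normal force is N = m₁g cos 15° = 57.956 N.
Kinetic friction opposes the block's motion up the incline: f = μN = 0.24 × 57.956 = 13.909 N acting down the slope.
Newton's second law for the block (up-slope positive): T − 15.528 − 13.909 = 6 a. For the hanging weight (downward positive): 9 × 10 − T = 9 a.
Adding the two equations eliminates T: 60.563 = 15 a, so a = 4.0375 m/s².

4.04 m/s²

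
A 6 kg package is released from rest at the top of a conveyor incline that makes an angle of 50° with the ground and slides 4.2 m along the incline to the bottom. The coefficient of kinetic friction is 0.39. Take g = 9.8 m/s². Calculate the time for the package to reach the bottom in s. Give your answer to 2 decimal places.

1.29 s

The weight component along the incline is mg sin 50° = 45.043 N and the normal force is N = mg cos 50° = 37.796 N.
Friction up the slope is f = μN = 0.39 × 37.796 = 14.740 N, so the net downslope force is 45.043 − 14.740 = 30.303 N and a = 30.303 / 6 = 5.0505 m/s².
Starting from rest, L = ½at², so t = √(2L/a) = √(2 × 4.2 / 5.0505) = 1.2897 s.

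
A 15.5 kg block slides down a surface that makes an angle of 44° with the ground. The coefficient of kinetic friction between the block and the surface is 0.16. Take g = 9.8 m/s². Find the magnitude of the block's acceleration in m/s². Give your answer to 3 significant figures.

Resolving the weight along the incline: the component pulling the block down the slope is mg sin 44° = 15.5 × 9.8 × 0.6947 = 105.525 N, and the normal force is N = mg cos 44° = 15.5 × 9.8 × 0.7193 = 109.262 N.
Kinetic friction acts up the slope with magnitude f = μN = 0.16 × 109.262 = 17.482 N.
Net force along the incline is 105.525 − 17.482 = 88.043 N, so a = 88.043 / 15.5 = 5.6802 m/s².

5.68 m/s²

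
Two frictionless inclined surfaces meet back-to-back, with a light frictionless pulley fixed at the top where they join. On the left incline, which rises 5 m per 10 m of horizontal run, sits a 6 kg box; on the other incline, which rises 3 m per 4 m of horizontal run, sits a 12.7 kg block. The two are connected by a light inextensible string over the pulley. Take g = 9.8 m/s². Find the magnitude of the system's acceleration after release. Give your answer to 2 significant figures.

2.6 m/s²

Resolve each weight along its own incline: the 6 kg mass has component 6 × 9.8 × sin 26.57° = 26.296 N down its slope, and the 12.7 kg mass has 12.7 × 9.8 × sin 36.87° = 74.676 N down its slope.
The 12.7 kg side's 74.676 N exceeds the other side's 26.296 N, so that mass slides down and the 6 kg mass slides up. Taking that direction as positive, Newton's second law for the whole system gives 74.676 − 26.296 = (6 + 12.7) a, so a = 48.380 / 18.7 = 2.5872 m/s².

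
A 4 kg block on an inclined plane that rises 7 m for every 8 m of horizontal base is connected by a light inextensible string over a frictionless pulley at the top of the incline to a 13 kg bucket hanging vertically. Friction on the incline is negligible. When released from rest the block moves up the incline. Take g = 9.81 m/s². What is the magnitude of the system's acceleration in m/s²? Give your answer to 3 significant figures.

5.98 m/s²

For the block on the incline: the weight component along the slope is m₁g sin 41.19° = 4 × 9.81 × 0.6585 = 25.840 N and the normal force is N = m₁g cos 41.19° = 29.531 N.
Newton's second law for the block (up-slope positive): T − 25.840 = 4 a. For the hanging bucket (downward positive): 13 × 9.81 − T = 13 a.
Adding the two equations eliminates T: 101.690 = 17 a, so a = 5.9818 m/s².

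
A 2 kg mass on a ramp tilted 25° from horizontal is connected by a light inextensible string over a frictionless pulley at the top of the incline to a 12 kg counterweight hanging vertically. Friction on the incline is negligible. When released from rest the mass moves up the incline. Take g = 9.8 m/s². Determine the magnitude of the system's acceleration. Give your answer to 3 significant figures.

For the mass on the incline: the weight component along the slope is m₁g sin 25° = 2 × 9.8 × 0.4226 = 8.283 N and the normal force is N = m₁g cos 25° = 17.764 N.
Newton's second law for the mass (up-slope positive): T − 8.283 = 2 a. For the hanging counterweight (downward positive): 12 × 9.8 − T = 12 a.
Adding the two equations eliminates T: 109.317 = 14 a, so a = 7.8084 m/s².

7.81 m/s²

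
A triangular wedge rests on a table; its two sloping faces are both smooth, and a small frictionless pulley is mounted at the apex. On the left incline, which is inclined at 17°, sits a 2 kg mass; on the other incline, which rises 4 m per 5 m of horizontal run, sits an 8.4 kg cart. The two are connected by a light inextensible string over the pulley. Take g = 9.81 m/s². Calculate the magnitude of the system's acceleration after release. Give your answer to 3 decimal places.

4.398 m/s²

Resolve each weight along its own incline: the 2 kg mass has component 2 × 9.81 × sin 17° = 5.736 N down its slope, and the 8.4 kg mass has 8.4 × 9.81 × sin 38.66° = 51.477 N down its slope.
The 8.4 kg side's 51.477 N exceeds the other side's 5.736 N, so that mass slides down and the 2 kg mass slides up. Taking that direction as positive, Newton's second law for the whole system gives 51.477 − 5.736 = (2 + 8.4) a, so a = 45.741 / 10.4 = 4.3982 m/s².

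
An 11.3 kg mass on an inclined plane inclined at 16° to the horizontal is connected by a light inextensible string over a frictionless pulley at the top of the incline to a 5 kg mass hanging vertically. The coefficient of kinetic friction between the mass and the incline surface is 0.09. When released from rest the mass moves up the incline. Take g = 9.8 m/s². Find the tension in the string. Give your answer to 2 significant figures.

For the mass on the incline: the weight component along the slope is m₁g sin 16° = 11.3 × 9.8 × 0.2756 = 30.520 N and the normal force is N = m₁g cos 16° = 106.450 N.
Kinetic friction opposes the mass's motion up the incline: f = μN = 0.09 × 106.450 = 9.581 N acting down the slope.
Newton's second law for the mass (up-slope positive): T − 30.520 − 9.581 = 11.3 a. For the hanging mass (downward positive): 5 × 9.8 − T = 5 a.
Adding the two equations eliminates T: 8.899 = 16.3 a, so a = 0.5460 m/s².
Then from the hanging mass's equation, T = 5 × (9.8 − 0.5460) = 46.270 N.

46 N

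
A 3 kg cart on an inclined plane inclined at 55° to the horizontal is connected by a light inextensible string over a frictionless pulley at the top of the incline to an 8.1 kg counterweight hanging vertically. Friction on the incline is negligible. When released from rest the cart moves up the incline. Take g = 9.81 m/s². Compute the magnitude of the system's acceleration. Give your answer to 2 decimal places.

For the cart on the incline: the weight component along the slope is m₁g sin 55° = 3 × 9.81 × 0.8192 = 24.109 N and the normal force is N = m₁g cos 55° = 16.880 N.
Newton's second law for the cart (up-slope positive): T − 24.109 = 3 a. For the hanging counterweight (downward positive): 8.1 × 9.81 − T = 8.1 a.
Adding the two equations eliminates T: 55.352 = 11.1 a, so a = 4.9867 m/s².

4.99 m/s²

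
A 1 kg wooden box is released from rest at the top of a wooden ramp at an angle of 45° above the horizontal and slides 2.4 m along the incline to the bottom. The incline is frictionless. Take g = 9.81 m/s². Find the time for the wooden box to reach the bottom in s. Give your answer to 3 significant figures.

0.832 s

The weight component along the incline is mg sin 45° = 6.937 N and the normal force is N = mg cos 45° = 6.937 N.
With no friction, a = g sin 45° = 6.9367 m/s².
Starting from rest, L = ½at², so t = √(2L/a) = √(2 × 2.4 / 6.9367) = 0.8318 s.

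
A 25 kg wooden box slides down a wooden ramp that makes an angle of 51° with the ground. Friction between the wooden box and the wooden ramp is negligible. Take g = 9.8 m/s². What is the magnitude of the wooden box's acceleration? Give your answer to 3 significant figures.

7.62 m/s²

Resolving the weight along the incline: the component pulling the wooden box down the slope is mg sin 51° = 25 × 9.8 × 0.7771 = 190.390 N, and the normal force is N = mg cos 51° = 25 × 9.8 × 0.6293 = 154.179 N.
With no friction the net force along the incline is 190.390 N, so a = g sin 51° = 190.390 / 25 = 7.6156 m/s².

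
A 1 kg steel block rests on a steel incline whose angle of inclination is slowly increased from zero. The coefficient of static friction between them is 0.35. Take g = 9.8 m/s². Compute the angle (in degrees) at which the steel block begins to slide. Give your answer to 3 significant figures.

19.3°

At the threshold of sliding, static friction is at its maximum μ_s N and exactly balances the weight component along the incline: mg sin θ = μ_s mg cos θ.
Hence tan θ = μ_s = 0.35, so θ = arctan(0.35) = 19.2900°.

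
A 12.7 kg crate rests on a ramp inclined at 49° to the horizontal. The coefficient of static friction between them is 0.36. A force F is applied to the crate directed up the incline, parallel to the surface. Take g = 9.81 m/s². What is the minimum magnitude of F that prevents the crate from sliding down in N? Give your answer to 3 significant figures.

64.6 N

The normal force is N = mg cos 49° = 81.736 N. With F at its minimum the crate is on the verge of sliding down, so static friction is at its maximum μ_s N = 0.36 × 81.736 = 29.425 N and acts up the slope.
Equilibrium along the incline: F + μ_s N = mg sin 49°, so F = 94.027 − 29.425 = 64.602 N.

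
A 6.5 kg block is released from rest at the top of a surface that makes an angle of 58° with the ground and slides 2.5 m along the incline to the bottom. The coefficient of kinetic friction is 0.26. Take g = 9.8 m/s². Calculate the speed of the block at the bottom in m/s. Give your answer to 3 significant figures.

The weight component along the incline is mg sin 58° = 54.021 N and the normal force is N = mg cos 58° = 33.756 N.
Friction up the slope is f = μN = 0.26 × 33.756 = 8.777 N, so the net downslope force is 54.021 − 8.777 = 45.244 N and a = 45.244 / 6.5 = 6.9606 m/s².
Starting from rest over a distance of 2.5 m, v² = 2aL = 2 × 6.9606 × 2.5 = 34.8030, so v = 5.8994 m/s.

5.90 m/s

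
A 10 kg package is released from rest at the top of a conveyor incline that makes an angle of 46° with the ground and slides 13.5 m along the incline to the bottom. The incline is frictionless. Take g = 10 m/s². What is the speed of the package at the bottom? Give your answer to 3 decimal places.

13.936 m/s

The weight component along the incline is mg sin 46° = 71.934 N and the normal force is N = mg cos 46° = 69.466 N.
With no friction, a = g sin 46° = 7.1934 m/s².
Starting from rest over a distance of 13.5 m, v² = 2aL = 2 × 7.1934 × 13.5 = 194.2218, so v = 13.9363 m/s.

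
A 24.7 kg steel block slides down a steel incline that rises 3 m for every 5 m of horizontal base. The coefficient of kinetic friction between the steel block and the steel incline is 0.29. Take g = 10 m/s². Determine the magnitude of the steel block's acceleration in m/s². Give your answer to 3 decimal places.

2.658 m/s²

Resolving the weight along the incline: the component pulling the steel block down the slope is mg sin 30.96° = 24.7 × 10 × 0.5145 = 127.081 N, and the normal force is N = mg cos 30.96° = 24.7 × 10 × 0.8575 = 211.803 N.
Kinetic friction acts up the slope with magnitude f = μN = 0.29 × 211.803 = 61.423 N.
Net force along the incline is 127.081 − 61.423 = 65.658 N, so a = 65.658 / 24.7 = 2.6582 m/s².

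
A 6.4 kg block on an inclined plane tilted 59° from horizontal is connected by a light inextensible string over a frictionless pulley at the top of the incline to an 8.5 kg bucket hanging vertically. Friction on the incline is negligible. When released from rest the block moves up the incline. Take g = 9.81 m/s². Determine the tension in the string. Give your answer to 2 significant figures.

67 N

For the block on the incline: the weight component along the slope is m₁g sin 59° = 6.4 × 9.81 × 0.8572 = 53.818 N and the normal force is N = m₁g cos 59° = 32.336 N.
Newton's second law for the block (up-slope positive): T − 53.818 = 6.4 a. For the hanging bucket (downward positive): 8.5 × 9.81 − T = 8.5 a.
Adding the two equations eliminates T: 29.567 = 14.9 a, so a = 1.9844 m/s².
Then from the hanging bucket's equation, T = 8.5 × (9.81 − 1.9844) = 66.518 N.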